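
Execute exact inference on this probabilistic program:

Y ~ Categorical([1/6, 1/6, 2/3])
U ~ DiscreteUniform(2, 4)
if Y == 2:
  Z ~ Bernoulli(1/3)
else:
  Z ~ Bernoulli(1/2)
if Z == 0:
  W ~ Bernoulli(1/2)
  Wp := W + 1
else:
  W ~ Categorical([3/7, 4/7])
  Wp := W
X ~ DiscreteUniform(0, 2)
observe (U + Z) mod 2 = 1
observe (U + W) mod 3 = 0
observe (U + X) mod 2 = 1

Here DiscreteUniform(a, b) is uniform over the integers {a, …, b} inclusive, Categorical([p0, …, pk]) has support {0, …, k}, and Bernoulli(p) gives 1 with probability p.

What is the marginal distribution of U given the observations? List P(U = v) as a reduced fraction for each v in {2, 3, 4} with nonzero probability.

Enumerate traces; 9 have nonzero weight after conditioning:
  (Y=0, U=2, Z=1, W=1, X=1) weight 1/189
  (Y=0, U=3, Z=0, W=0, X=0) weight 1/216
  (Y=0, U=3, Z=0, W=0, X=2) weight 1/216
  (Y=1, U=2, Z=1, W=1, X=1) weight 1/189
  (Y=1, U=3, Z=0, W=0, X=0) weight 1/216
  (Y=1, U=3, Z=0, W=0, X=2) weight 1/216
  (Y=2, U=2, Z=1, W=1, X=1) weight 8/567
  (Y=2, U=3, Z=0, W=0, X=0) weight 2/81
  … 1 more
Group by U:
  weight(U=2) = 2/81
  weight(U=3) = 11/162
Total weight = 2/81 + 11/162 = 5/54
P(U=2 | obs) = 2/81 / 5/54 = 4/15
P(U=3 | obs) = 11/162 / 5/54 = 11/15

P(U=2) = 4/15, P(U=3) = 11/15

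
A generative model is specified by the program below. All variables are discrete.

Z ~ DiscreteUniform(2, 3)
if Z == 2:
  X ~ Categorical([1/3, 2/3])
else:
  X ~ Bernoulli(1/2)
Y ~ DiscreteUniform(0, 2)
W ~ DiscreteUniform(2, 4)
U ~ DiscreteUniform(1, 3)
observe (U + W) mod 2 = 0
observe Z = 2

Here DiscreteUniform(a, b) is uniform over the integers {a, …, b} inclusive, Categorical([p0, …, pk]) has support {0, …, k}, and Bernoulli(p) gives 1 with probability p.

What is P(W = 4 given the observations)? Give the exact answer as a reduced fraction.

Enumerate traces; 24 have nonzero weight after conditioning:
  (Z=2, X=0, Y=0, W=2, U=2) weight 1/162
  (Z=2, X=0, Y=0, W=3, U=1) weight 1/162
  (Z=2, X=0, Y=0, W=3, U=3) weight 1/162
  (Z=2, X=0, Y=0, W=4, U=2) weight 1/162
  (Z=2, X=0, Y=1, W=2, U=2) weight 1/162
  (Z=2, X=0, Y=1, W=3, U=1) weight 1/162
  (Z=2, X=0, Y=1, W=3, U=3) weight 1/162
  (Z=2, X=0, Y=1, W=4, U=2) weight 1/162
  … 16 more
Group by W:
  weight(W=2) = 1/18
  weight(W=3) = 1/9
  weight(W=4) = 1/18
Total weight = 1/18 + 1/9 + 1/18 = 2/9
P(W=2 | obs) = 1/18 / 2/9 = 1/4
P(W=3 | obs) = 1/9 / 2/9 = 1/2
P(W=4 | obs) = 1/18 / 2/9 = 1/4

P(W = 4 | obs) = 1/4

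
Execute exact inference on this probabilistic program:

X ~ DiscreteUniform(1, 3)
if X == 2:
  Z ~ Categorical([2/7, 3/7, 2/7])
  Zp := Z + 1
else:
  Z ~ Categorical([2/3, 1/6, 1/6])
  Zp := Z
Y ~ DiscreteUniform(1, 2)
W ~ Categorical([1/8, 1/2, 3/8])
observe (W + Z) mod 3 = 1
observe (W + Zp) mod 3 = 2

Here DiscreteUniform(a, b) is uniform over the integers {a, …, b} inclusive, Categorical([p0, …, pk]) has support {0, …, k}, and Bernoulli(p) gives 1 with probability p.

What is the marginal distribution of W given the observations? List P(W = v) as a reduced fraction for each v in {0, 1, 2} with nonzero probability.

Enumerate traces; 6 have nonzero weight after conditioning:
  (X=2, Z=0, Y=1, W=1) weight 1/42
  (X=2, Z=0, Y=2, W=1) weight 1/42
  (X=2, Z=1, Y=1, W=0) weight 1/112
  (X=2, Z=1, Y=2, W=0) weight 1/112
  (X=2, Z=2, Y=1, W=2) weight 1/56
  (X=2, Z=2, Y=2, W=2) weight 1/56
Group by W:
  weight(W=0) = 1/56
  weight(W=1) = 1/21
  weight(W=2) = 1/28
Total weight = 1/56 + 1/21 + 1/28 = 17/168
P(W=0 | obs) = 1/56 / 17/168 = 3/17
P(W=1 | obs) = 1/21 / 17/168 = 8/17
P(W=2 | obs) = 1/28 / 17/168 = 6/17

P(W=0) = 3/17, P(W=1) = 8/17, P(W=2) = 6/17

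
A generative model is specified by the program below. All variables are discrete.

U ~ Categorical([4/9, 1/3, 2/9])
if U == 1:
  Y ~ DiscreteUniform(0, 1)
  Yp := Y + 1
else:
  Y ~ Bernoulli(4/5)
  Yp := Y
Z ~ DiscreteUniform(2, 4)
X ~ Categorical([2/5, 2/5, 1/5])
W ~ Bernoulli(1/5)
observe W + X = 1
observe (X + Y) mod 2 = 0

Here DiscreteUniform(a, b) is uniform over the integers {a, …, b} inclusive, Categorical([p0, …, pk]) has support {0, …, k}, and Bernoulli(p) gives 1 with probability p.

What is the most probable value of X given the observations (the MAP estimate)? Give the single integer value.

Enumerate traces; 18 have nonzero weight after conditioning:
  (U=0, Y=0, Z=2, X=0, W=1) weight 8/3375
  (U=0, Y=0, Z=3, X=0, W=1) weight 8/3375
  (U=0, Y=0, Z=4, X=0, W=1) weight 8/3375
  (U=0, Y=1, Z=2, X=1, W=0) weight 128/3375
  (U=0, Y=1, Z=3, X=1, W=0) weight 128/3375
  (U=0, Y=1, Z=4, X=1, W=0) weight 128/3375
  (U=1, Y=0, Z=2, X=0, W=1) weight 1/225
  (U=1, Y=0, Z=3, X=0, W=1) weight 1/225
  … 10 more
Group by X:
  weight(X=0) = 3/125
  weight(X=1) = 28/125
Total weight = 3/125 + 28/125 = 31/125
P(X=0 | obs) = 3/125 / 31/125 = 3/31
P(X=1 | obs) = 28/125 / 31/125 = 28/31
argmax = 1

argmax_v P(X = v | obs) = 1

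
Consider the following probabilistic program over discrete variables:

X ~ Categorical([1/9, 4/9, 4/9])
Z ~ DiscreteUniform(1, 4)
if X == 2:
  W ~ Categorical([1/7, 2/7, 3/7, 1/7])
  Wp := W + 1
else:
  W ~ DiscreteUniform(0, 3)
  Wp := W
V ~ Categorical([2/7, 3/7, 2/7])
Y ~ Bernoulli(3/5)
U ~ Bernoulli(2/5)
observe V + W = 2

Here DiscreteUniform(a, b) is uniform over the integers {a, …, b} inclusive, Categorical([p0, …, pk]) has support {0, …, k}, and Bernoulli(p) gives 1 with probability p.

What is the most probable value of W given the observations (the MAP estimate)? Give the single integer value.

Enumerate traces; 144 have nonzero weight after conditioning:
  (X=0, Z=1, W=0, V=2, Y=0, U=0) weight 1/2100
  (X=0, Z=1, W=0, V=2, Y=0, U=1) weight 1/3150
  (X=0, Z=1, W=0, V=2, Y=1, U=0) weight 1/1400
  (X=0, Z=1, W=0, V=2, Y=1, U=1) weight 1/2100
  (X=0, Z=1, W=1, V=1, Y=0, U=0) weight 1/1400
  (X=0, Z=1, W=1, V=1, Y=0, U=1) weight 1/2100
  (X=0, Z=1, W=1, V=1, Y=1, U=0) weight 3/2800
  (X=0, Z=1, W=1, V=1, Y=1, U=1) weight 1/1400
  (X=0, Z=1, W=2, V=0, Y=0, U=0) weight 1/2100
  … 135 more
Group by W:
  weight(W=0) = 17/294
  weight(W=1) = 67/588
  weight(W=2) = 83/882
Total weight = 17/294 + 67/588 + 83/882 = 67/252
P(W=0 | obs) = 17/294 / 67/252 = 102/469
P(W=1 | obs) = 67/588 / 67/252 = 3/7
P(W=2 | obs) = 83/882 / 67/252 = 166/469
argmax = 1

argmax_v P(W = v | obs) = 1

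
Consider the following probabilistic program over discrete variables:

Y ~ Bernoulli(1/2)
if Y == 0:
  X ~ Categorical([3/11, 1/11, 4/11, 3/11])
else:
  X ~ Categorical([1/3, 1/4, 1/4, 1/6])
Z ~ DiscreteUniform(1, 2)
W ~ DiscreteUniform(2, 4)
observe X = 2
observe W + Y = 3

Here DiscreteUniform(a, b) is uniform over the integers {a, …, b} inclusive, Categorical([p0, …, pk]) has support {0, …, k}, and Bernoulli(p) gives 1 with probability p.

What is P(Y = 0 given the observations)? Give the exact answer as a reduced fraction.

P(Y = 0 | obs) = 16/27

Enumerate traces; 4 have nonzero weight after conditioning:
  (Y=0, X=2, Z=1, W=3) weight 1/33
  (Y=0, X=2, Z=2, W=3) weight 1/33
  (Y=1, X=2, Z=1, W=2) weight 1/48
  (Y=1, X=2, Z=2, W=2) weight 1/48
Group by Y:
  weight(Y=0) = 2/33
  weight(Y=1) = 1/24
Total weight = 2/33 + 1/24 = 9/88
P(Y=0 | obs) = 2/33 / 9/88 = 16/27
P(Y=1 | obs) = 1/24 / 9/88 = 11/27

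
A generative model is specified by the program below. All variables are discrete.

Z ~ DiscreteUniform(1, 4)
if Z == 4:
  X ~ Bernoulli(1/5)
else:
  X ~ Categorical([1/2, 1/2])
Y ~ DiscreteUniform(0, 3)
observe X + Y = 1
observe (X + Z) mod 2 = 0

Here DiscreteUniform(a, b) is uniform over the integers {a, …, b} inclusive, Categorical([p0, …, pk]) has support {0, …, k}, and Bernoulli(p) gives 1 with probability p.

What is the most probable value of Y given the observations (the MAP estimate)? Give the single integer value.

argmax_v P(Y = v | obs) = 1

Enumerate traces; 4 have nonzero weight after conditioning:
  (Z=1, X=1, Y=0) weight 1/32
  (Z=2, X=0, Y=1) weight 1/32
  (Z=3, X=1, Y=0) weight 1/32
  (Z=4, X=0, Y=1) weight 1/20
Group by Y:
  weight(Y=0) = 1/16
  weight(Y=1) = 13/160
Total weight = 1/16 + 13/160 = 23/160
P(Y=0 | obs) = 1/16 / 23/160 = 10/23
P(Y=1 | obs) = 13/160 / 23/160 = 13/23
argmax = 1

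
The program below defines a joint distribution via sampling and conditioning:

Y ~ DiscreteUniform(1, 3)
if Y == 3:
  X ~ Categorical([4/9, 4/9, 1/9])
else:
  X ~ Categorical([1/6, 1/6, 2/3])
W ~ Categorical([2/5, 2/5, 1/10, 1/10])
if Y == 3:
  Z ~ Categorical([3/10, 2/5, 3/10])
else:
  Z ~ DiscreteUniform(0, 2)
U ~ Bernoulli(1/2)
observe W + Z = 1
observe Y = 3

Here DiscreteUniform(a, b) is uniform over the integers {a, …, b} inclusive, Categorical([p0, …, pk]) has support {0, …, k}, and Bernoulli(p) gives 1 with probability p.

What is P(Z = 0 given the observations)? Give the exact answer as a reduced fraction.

P(Z = 0 | obs) = 3/7

Enumerate traces; 12 have nonzero weight after conditioning:
  (Y=3, X=0, W=0, Z=1, U=0) weight 8/675
  (Y=3, X=0, W=0, Z=1, U=1) weight 8/675
  (Y=3, X=0, W=1, Z=0, U=0) weight 2/225
  (Y=3, X=0, W=1, Z=0, U=1) weight 2/225
  (Y=3, X=1, W=0, Z=1, U=0) weight 8/675
  (Y=3, X=1, W=0, Z=1, U=1) weight 8/675
  (Y=3, X=1, W=1, Z=0, U=0) weight 2/225
  (Y=3, X=1, W=1, Z=0, U=1) weight 2/225
  … 4 more
Group by Z:
  weight(Z=0) = 1/25
  weight(Z=1) = 4/75
Total weight = 1/25 + 4/75 = 7/75
P(Z=0 | obs) = 1/25 / 7/75 = 3/7
P(Z=1 | obs) = 4/75 / 7/75 = 4/7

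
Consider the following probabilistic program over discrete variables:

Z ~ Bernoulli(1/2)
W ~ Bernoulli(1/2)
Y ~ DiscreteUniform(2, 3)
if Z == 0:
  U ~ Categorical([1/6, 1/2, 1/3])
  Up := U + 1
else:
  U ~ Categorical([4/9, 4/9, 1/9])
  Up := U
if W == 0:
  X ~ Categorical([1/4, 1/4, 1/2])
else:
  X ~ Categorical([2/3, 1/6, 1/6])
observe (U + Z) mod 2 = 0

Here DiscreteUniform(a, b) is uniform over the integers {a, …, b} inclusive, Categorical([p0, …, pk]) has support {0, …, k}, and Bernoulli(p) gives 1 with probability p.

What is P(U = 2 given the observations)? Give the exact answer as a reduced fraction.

P(U = 2 | obs) = 6/17

Enumerate traces; 36 have nonzero weight after conditioning:
  (Z=0, W=0, Y=2, U=0, X=0) weight 1/192
  (Z=0, W=0, Y=2, U=0, X=1) weight 1/192
  (Z=0, W=0, Y=2, U=0, X=2) weight 1/96
  (Z=0, W=0, Y=2, U=2, X=0) weight 1/96
  (Z=0, W=0, Y=2, U=2, X=1) weight 1/96
  (Z=0, W=0, Y=2, U=2, X=2) weight 1/48
  (Z=0, W=0, Y=3, U=0, X=0) weight 1/192
  (Z=0, W=0, Y=3, U=0, X=1) weight 1/192
  (Z=1, W=0, Y=2, U=1, X=0) weight 1/72
  … 27 more
Group by U:
  weight(U=0) = 1/12
  weight(U=1) = 2/9
  weight(U=2) = 1/6
Total weight = 1/12 + 2/9 + 1/6 = 17/36
P(U=0 | obs) = 1/12 / 17/36 = 3/17
P(U=1 | obs) = 2/9 / 17/36 = 8/17
P(U=2 | obs) = 1/6 / 17/36 = 6/17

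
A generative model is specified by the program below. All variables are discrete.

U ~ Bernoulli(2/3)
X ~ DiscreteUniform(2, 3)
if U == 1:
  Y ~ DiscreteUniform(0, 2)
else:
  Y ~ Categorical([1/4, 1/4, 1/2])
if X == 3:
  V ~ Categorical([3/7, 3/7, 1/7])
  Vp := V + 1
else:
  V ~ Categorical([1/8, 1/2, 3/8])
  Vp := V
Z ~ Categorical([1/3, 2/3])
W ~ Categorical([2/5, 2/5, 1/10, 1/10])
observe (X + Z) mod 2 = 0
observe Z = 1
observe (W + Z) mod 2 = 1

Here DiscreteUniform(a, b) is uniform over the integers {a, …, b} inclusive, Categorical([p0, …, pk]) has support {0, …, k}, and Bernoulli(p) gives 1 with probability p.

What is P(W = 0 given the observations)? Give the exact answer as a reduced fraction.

P(W = 0 | obs) = 4/5

Enumerate traces; 36 have nonzero weight after conditioning:
  (U=0, X=3, Y=0, V=0, Z=1, W=0) weight 1/210
  (U=0, X=3, Y=0, V=0, Z=1, W=2) weight 1/840
  (U=0, X=3, Y=0, V=1, Z=1, W=0) weight 1/210
  (U=0, X=3, Y=0, V=1, Z=1, W=2) weight 1/840
  (U=0, X=3, Y=0, V=2, Z=1, W=0) weight 1/630
  (U=0, X=3, Y=0, V=2, Z=1, W=2) weight 1/2520
  (U=0, X=3, Y=1, V=0, Z=1, W=0) weight 1/210
  (U=0, X=3, Y=1, V=0, Z=1, W=2) weight 1/840
  … 28 more
Group by W:
  weight(W=0) = 2/15
  weight(W=2) = 1/30
Total weight = 2/15 + 1/30 = 1/6
P(W=0 | obs) = 2/15 / 1/6 = 4/5
P(W=2 | obs) = 1/30 / 1/6 = 1/5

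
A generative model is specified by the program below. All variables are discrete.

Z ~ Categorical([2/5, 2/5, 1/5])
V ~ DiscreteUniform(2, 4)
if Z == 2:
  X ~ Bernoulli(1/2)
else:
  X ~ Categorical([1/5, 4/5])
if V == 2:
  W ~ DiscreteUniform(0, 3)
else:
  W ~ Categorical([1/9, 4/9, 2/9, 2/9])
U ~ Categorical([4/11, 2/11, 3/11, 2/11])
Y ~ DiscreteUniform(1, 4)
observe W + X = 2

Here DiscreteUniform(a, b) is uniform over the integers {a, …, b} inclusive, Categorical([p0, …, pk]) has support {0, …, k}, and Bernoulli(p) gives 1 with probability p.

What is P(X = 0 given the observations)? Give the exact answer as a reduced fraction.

P(X = 0 | obs) = 325/1842

Enumerate traces; 288 have nonzero weight after conditioning:
  (Z=0, V=2, X=0, W=2, U=0, Y=1) weight 1/1650
  (Z=0, V=2, X=0, W=2, U=0, Y=2) weight 1/1650
  (Z=0, V=2, X=0, W=2, U=0, Y=3) weight 1/1650
  (Z=0, V=2, X=0, W=2, U=0, Y=4) weight 1/1650
  (Z=0, V=2, X=0, W=2, U=1, Y=1) weight 1/3300
  (Z=0, V=2, X=0, W=2, U=1, Y=2) weight 1/3300
  (Z=0, V=2, X=0, W=2, U=1, Y=3) weight 1/3300
  (Z=0, V=2, X=0, W=2, U=1, Y=4) weight 1/3300
  (Z=0, V=2, X=1, W=1, U=0, Y=1) weight 2/825
  … 279 more
Group by X:
  weight(X=0) = 13/216
  weight(X=1) = 1517/5400
Total weight = 13/216 + 1517/5400 = 307/900
P(X=0 | obs) = 13/216 / 307/900 = 325/1842
P(X=1 | obs) = 1517/5400 / 307/900 = 1517/1842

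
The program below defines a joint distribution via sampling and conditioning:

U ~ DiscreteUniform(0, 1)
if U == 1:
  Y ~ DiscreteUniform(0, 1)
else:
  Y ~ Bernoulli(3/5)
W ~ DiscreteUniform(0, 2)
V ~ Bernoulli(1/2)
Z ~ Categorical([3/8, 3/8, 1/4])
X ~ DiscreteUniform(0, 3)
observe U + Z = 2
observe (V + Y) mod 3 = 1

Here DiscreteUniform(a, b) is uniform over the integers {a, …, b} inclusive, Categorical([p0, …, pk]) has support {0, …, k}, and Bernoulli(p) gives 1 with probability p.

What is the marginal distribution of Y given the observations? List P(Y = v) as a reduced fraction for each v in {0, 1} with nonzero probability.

Enumerate traces; 48 have nonzero weight after conditioning:
  (U=0, Y=0, W=0, V=1, Z=2, X=0) weight 1/480
  (U=0, Y=0, W=0, V=1, Z=2, X=1) weight 1/480
  (U=0, Y=0, W=0, V=1, Z=2, X=2) weight 1/480
  (U=0, Y=0, W=0, V=1, Z=2, X=3) weight 1/480
  (U=0, Y=0, W=1, V=1, Z=2, X=0) weight 1/480
  (U=0, Y=0, W=1, V=1, Z=2, X=1) weight 1/480
  (U=0, Y=0, W=1, V=1, Z=2, X=2) weight 1/480
  (U=0, Y=0, W=1, V=1, Z=2, X=3) weight 1/480
  (U=0, Y=1, W=0, V=0, Z=2, X=0) weight 1/320
  … 39 more
Group by Y:
  weight(Y=0) = 23/320
  weight(Y=1) = 27/320
Total weight = 23/320 + 27/320 = 5/32
P(Y=0 | obs) = 23/320 / 5/32 = 23/50
P(Y=1 | obs) = 27/320 / 5/32 = 27/50

P(Y=0) = 23/50, P(Y=1) = 27/50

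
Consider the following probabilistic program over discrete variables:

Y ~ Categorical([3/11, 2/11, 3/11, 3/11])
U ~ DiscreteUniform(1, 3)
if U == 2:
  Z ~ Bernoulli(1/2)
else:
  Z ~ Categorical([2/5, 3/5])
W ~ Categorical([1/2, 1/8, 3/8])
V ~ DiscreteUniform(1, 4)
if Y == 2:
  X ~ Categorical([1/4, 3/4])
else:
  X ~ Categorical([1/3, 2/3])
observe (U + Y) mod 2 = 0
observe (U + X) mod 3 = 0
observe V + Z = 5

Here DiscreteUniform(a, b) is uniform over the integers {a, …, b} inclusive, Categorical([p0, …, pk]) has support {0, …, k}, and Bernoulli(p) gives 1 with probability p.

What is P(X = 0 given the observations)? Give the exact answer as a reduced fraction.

Enumerate traces; 12 have nonzero weight after conditioning:
  (Y=0, U=2, Z=1, W=0, V=4, X=1) weight 1/264
  (Y=0, U=2, Z=1, W=1, V=4, X=1) weight 1/1056
  (Y=0, U=2, Z=1, W=2, V=4, X=1) weight 1/352
  (Y=1, U=3, Z=1, W=0, V=4, X=0) weight 1/660
  (Y=1, U=3, Z=1, W=1, V=4, X=0) weight 1/2640
  (Y=1, U=3, Z=1, W=2, V=4, X=0) weight 1/880
  (Y=2, U=2, Z=1, W=0, V=4, X=1) weight 3/704
  (Y=2, U=2, Z=1, W=1, V=4, X=1) weight 3/2816
  … 4 more
Group by X:
  weight(X=0) = 1/132
  weight(X=1) = 17/1056
Total weight = 1/132 + 17/1056 = 25/1056
P(X=0 | obs) = 1/132 / 25/1056 = 8/25
P(X=1 | obs) = 17/1056 / 25/1056 = 17/25

P(X = 0 | obs) = 8/25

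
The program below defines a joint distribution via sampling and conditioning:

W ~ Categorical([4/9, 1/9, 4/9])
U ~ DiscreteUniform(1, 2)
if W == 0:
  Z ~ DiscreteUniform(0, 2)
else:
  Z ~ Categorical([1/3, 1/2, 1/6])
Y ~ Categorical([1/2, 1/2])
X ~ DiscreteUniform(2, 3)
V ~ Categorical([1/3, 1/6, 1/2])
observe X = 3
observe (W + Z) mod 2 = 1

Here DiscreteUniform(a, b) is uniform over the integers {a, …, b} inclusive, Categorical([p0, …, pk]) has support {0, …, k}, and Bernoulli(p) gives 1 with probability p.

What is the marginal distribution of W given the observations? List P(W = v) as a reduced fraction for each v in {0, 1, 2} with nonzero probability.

P(W=0) = 8/23, P(W=1) = 3/23, P(W=2) = 12/23

Enumerate traces; 48 have nonzero weight after conditioning:
  (W=0, U=1, Z=1, Y=0, X=3, V=0) weight 1/162
  (W=0, U=1, Z=1, Y=0, X=3, V=1) weight 1/324
  (W=0, U=1, Z=1, Y=0, X=3, V=2) weight 1/108
  (W=0, U=1, Z=1, Y=1, X=3, V=0) weight 1/162
  (W=0, U=1, Z=1, Y=1, X=3, V=1) weight 1/324
  (W=0, U=1, Z=1, Y=1, X=3, V=2) weight 1/108
  (W=0, U=2, Z=1, Y=0, X=3, V=0) weight 1/162
  (W=0, U=2, Z=1, Y=0, X=3, V=1) weight 1/324
  (W=1, U=1, Z=0, Y=0, X=3, V=0) weight 1/648
  (W=2, U=1, Z=1, Y=0, X=3, V=0) weight 1/108
  … 38 more
Group by W:
  weight(W=0) = 2/27
  weight(W=1) = 1/36
  weight(W=2) = 1/9
Total weight = 2/27 + 1/36 + 1/9 = 23/108
P(W=0 | obs) = 2/27 / 23/108 = 8/23
P(W=1 | obs) = 1/36 / 23/108 = 3/23
P(W=2 | obs) = 1/9 / 23/108 = 12/23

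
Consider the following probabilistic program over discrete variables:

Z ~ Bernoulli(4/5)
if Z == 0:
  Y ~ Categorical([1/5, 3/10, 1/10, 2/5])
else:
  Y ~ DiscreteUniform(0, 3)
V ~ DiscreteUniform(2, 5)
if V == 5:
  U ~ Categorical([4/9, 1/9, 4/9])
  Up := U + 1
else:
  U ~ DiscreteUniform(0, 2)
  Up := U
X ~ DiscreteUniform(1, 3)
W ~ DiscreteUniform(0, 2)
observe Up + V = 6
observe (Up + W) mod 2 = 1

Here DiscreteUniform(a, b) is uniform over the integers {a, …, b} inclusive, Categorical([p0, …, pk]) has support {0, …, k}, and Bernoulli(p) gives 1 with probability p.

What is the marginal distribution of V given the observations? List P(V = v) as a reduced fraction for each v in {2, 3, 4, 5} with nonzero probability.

Enumerate traces; 72 have nonzero weight after conditioning:
  (Z=0, Y=0, V=4, U=2, X=1, W=1) weight 1/2700
  (Z=0, Y=0, V=4, U=2, X=2, W=1) weight 1/2700
  (Z=0, Y=0, V=4, U=2, X=3, W=1) weight 1/2700
  (Z=0, Y=0, V=5, U=0, X=1, W=0) weight 1/2025
  (Z=0, Y=0, V=5, U=0, X=1, W=2) weight 1/2025
  (Z=0, Y=0, V=5, U=0, X=2, W=0) weight 1/2025
  (Z=0, Y=0, V=5, U=0, X=2, W=2) weight 1/2025
  (Z=0, Y=0, V=5, U=0, X=3, W=0) weight 1/2025
  … 64 more
Group by V:
  weight(V=4) = 1/36
  weight(V=5) = 2/27
Total weight = 1/36 + 2/27 = 11/108
P(V=4 | obs) = 1/36 / 11/108 = 3/11
P(V=5 | obs) = 2/27 / 11/108 = 8/11

P(V=4) = 3/11, P(V=5) = 8/11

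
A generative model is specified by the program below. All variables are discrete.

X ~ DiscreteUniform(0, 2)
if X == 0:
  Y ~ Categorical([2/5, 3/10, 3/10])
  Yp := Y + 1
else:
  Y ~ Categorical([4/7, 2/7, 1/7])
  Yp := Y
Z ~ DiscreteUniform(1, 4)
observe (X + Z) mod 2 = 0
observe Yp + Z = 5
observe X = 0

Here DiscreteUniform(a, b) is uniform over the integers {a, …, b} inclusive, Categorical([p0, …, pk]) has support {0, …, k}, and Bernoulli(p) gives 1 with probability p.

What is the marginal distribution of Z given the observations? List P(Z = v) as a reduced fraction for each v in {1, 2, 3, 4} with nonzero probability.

P(Z=2) = 3/7, P(Z=4) = 4/7

Enumerate traces; 2 have nonzero weight after conditioning:
  (X=0, Y=0, Z=4) weight 1/30
  (X=0, Y=2, Z=2) weight 1/40
Group by Z:
  weight(Z=2) = 1/40
  weight(Z=4) = 1/30
Total weight = 1/40 + 1/30 = 7/120
P(Z=2 | obs) = 1/40 / 7/120 = 3/7
P(Z=4 | obs) = 1/30 / 7/120 = 4/7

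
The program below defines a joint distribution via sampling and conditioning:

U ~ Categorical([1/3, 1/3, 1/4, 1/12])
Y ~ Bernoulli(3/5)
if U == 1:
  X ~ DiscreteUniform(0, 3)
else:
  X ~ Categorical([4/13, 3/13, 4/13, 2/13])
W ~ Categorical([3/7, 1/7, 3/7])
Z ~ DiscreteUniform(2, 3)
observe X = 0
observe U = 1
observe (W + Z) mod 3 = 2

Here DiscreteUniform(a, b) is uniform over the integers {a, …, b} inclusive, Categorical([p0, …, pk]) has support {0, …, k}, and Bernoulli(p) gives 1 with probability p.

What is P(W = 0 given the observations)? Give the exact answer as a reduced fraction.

P(W = 0 | obs) = 1/2

Enumerate traces; 4 have nonzero weight after conditioning:
  (U=1, Y=0, X=0, W=0, Z=2) weight 1/140
  (U=1, Y=0, X=0, W=2, Z=3) weight 1/140
  (U=1, Y=1, X=0, W=0, Z=2) weight 3/280
  (U=1, Y=1, X=0, W=2, Z=3) weight 3/280
Group by W:
  weight(W=0) = 1/56
  weight(W=2) = 1/56
Total weight = 1/56 + 1/56 = 1/28
P(W=0 | obs) = 1/56 / 1/28 = 1/2
P(W=2 | obs) = 1/56 / 1/28 = 1/2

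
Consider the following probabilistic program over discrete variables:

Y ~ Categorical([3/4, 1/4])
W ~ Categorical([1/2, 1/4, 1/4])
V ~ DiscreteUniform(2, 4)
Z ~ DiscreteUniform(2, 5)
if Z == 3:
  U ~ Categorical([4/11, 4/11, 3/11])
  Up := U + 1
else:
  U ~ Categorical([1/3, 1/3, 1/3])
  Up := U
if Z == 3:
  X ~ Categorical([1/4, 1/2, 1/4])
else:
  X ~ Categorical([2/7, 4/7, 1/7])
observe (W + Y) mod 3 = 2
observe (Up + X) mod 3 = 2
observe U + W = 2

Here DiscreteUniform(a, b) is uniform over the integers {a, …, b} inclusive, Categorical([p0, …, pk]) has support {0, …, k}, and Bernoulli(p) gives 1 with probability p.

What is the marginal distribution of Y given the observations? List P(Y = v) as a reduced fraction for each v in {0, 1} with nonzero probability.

P(Y=0) = 25/42, P(Y=1) = 17/42

Enumerate traces; 24 have nonzero weight after conditioning:
  (Y=0, W=2, V=2, Z=2, U=0, X=2) weight 1/1344
  (Y=0, W=2, V=2, Z=3, U=0, X=1) weight 1/352
  (Y=0, W=2, V=2, Z=4, U=0, X=2) weight 1/1344
  (Y=0, W=2, V=2, Z=5, U=0, X=2) weight 1/1344
  (Y=0, W=2, V=3, Z=2, U=0, X=2) weight 1/1344
  (Y=0, W=2, V=3, Z=3, U=0, X=1) weight 1/352
  (Y=0, W=2, V=3, Z=4, U=0, X=2) weight 1/1344
  (Y=0, W=2, V=3, Z=5, U=0, X=2) weight 1/1344
  (Y=1, W=1, V=2, Z=2, U=1, X=1) weight 1/1008
  … 15 more
Group by Y:
  weight(Y=0) = 75/4928
  weight(Y=1) = 51/4928
Total weight = 75/4928 + 51/4928 = 9/352
P(Y=0 | obs) = 75/4928 / 9/352 = 25/42
P(Y=1 | obs) = 51/4928 / 9/352 = 17/42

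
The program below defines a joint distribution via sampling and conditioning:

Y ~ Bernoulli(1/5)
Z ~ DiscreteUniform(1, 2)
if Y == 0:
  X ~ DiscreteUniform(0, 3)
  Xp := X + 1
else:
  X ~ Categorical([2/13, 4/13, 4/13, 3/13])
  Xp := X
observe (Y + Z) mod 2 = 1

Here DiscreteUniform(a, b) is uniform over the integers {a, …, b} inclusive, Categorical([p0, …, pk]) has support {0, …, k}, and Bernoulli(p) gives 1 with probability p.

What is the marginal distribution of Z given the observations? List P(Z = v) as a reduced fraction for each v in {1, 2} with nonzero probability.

P(Z=1) = 4/5, P(Z=2) = 1/5

Enumerate traces; 8 have nonzero weight after conditioning:
  (Y=0, Z=1, X=0) weight 1/10
  (Y=0, Z=1, X=1) weight 1/10
  (Y=0, Z=1, X=2) weight 1/10
  (Y=0, Z=1, X=3) weight 1/10
  (Y=1, Z=2, X=0) weight 1/65
  (Y=1, Z=2, X=1) weight 2/65
  (Y=1, Z=2, X=2) weight 2/65
  (Y=1, Z=2, X=3) weight 3/130
Group by Z:
  weight(Z=1) = 2/5
  weight(Z=2) = 1/10
Total weight = 2/5 + 1/10 = 1/2
P(Z=1 | obs) = 2/5 / 1/2 = 4/5
P(Z=2 | obs) = 1/10 / 1/2 = 1/5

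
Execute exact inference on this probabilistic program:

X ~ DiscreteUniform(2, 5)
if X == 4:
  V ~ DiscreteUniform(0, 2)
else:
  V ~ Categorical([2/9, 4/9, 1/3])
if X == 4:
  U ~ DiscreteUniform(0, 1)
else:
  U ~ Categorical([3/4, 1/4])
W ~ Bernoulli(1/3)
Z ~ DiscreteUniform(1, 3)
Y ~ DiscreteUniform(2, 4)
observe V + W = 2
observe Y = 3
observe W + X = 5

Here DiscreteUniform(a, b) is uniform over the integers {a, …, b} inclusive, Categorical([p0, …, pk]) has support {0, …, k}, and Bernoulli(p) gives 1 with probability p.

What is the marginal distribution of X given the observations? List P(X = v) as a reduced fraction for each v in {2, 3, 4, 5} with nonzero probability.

Enumerate traces; 12 have nonzero weight after conditioning:
  (X=4, V=1, U=0, W=1, Z=1, Y=3) weight 1/648
  (X=4, V=1, U=0, W=1, Z=2, Y=3) weight 1/648
  (X=4, V=1, U=0, W=1, Z=3, Y=3) weight 1/648
  (X=4, V=1, U=1, W=1, Z=1, Y=3) weight 1/648
  (X=4, V=1, U=1, W=1, Z=2, Y=3) weight 1/648
  (X=4, V=1, U=1, W=1, Z=3, Y=3) weight 1/648
  (X=5, V=2, U=0, W=0, Z=1, Y=3) weight 1/216
  (X=5, V=2, U=0, W=0, Z=2, Y=3) weight 1/216
  … 4 more
Group by X:
  weight(X=4) = 1/108
  weight(X=5) = 1/54
Total weight = 1/108 + 1/54 = 1/36
P(X=4 | obs) = 1/108 / 1/36 = 1/3
P(X=5 | obs) = 1/54 / 1/36 = 2/3

P(X=4) = 1/3, P(X=5) = 2/3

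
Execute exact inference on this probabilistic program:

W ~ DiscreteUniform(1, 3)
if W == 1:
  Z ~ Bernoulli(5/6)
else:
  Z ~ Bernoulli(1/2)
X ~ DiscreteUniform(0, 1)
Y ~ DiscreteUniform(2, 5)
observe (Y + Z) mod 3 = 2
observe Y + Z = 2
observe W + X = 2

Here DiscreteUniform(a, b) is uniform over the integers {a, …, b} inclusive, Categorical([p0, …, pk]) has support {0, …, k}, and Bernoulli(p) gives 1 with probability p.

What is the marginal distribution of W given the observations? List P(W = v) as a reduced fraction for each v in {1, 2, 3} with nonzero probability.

Enumerate traces; 2 have nonzero weight after conditioning:
  (W=1, Z=0, X=1, Y=2) weight 1/144
  (W=2, Z=0, X=0, Y=2) weight 1/48
Group by W:
  weight(W=1) = 1/144
  weight(W=2) = 1/48
Total weight = 1/144 + 1/48 = 1/36
P(W=1 | obs) = 1/144 / 1/36 = 1/4
P(W=2 | obs) = 1/48 / 1/36 = 3/4

P(W=1) = 1/4, P(W=2) = 3/4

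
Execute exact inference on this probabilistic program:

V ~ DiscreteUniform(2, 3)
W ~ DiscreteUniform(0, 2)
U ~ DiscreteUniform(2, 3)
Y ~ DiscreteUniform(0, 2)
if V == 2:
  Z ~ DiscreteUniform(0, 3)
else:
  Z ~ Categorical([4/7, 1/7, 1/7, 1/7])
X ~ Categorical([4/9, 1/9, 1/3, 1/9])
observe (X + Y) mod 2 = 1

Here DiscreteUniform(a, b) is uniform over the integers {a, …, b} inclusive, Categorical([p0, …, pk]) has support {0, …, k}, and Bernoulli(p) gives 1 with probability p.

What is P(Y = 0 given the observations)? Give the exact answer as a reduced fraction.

P(Y = 0 | obs) = 2/11

Enumerate traces; 288 have nonzero weight after conditioning:
  (V=2, W=0, U=2, Y=0, Z=0, X=1) weight 1/1296
  (V=2, W=0, U=2, Y=0, Z=0, X=3) weight 1/1296
  (V=2, W=0, U=2, Y=0, Z=1, X=1) weight 1/1296
  (V=2, W=0, U=2, Y=0, Z=1, X=3) weight 1/1296
  (V=2, W=0, U=2, Y=0, Z=2, X=1) weight 1/1296
  (V=2, W=0, U=2, Y=0, Z=2, X=3) weight 1/1296
  (V=2, W=0, U=2, Y=0, Z=3, X=1) weight 1/1296
  (V=2, W=0, U=2, Y=0, Z=3, X=3) weight 1/1296
  (V=2, W=0, U=2, Y=1, Z=0, X=0) weight 1/324
  (V=2, W=0, U=2, Y=2, Z=0, X=1) weight 1/1296
  … 278 more
Group by Y:
  weight(Y=0) = 2/27
  weight(Y=1) = 7/27
  weight(Y=2) = 2/27
Total weight = 2/27 + 7/27 + 2/27 = 11/27
P(Y=0 | obs) = 2/27 / 11/27 = 2/11
P(Y=1 | obs) = 7/27 / 11/27 = 7/11
P(Y=2 | obs) = 2/27 / 11/27 = 2/11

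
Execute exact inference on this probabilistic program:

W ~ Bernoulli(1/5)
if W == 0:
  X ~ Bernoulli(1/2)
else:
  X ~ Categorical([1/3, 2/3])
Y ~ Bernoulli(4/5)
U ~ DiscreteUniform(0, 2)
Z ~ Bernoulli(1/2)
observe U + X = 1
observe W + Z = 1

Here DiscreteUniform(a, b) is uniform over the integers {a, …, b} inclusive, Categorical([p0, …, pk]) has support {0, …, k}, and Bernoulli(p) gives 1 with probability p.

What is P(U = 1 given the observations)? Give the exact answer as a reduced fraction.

P(U = 1 | obs) = 7/15

Enumerate traces; 8 have nonzero weight after conditioning:
  (W=0, X=0, Y=0, U=1, Z=1) weight 1/75
  (W=0, X=0, Y=1, U=1, Z=1) weight 4/75
  (W=0, X=1, Y=0, U=0, Z=1) weight 1/75
  (W=0, X=1, Y=1, U=0, Z=1) weight 4/75
  (W=1, X=0, Y=0, U=1, Z=0) weight 1/450
  (W=1, X=0, Y=1, U=1, Z=0) weight 2/225
  (W=1, X=1, Y=0, U=0, Z=0) weight 1/225
  (W=1, X=1, Y=1, U=0, Z=0) weight 4/225
Group by U:
  weight(U=0) = 4/45
  weight(U=1) = 7/90
Total weight = 4/45 + 7/90 = 1/6
P(U=0 | obs) = 4/45 / 1/6 = 8/15
P(U=1 | obs) = 7/90 / 1/6 = 7/15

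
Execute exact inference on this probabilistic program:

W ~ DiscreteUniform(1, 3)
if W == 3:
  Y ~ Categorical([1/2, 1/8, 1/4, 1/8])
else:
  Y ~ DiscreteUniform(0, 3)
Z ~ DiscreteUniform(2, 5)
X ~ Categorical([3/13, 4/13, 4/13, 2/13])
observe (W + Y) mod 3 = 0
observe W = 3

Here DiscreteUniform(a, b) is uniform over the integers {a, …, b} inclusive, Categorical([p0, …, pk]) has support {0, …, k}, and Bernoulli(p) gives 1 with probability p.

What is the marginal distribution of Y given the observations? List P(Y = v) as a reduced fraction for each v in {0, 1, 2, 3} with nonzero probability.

P(Y=0) = 4/5, P(Y=3) = 1/5

Enumerate traces; 32 have nonzero weight after conditioning:
  (W=3, Y=0, Z=2, X=0) weight 1/104
  (W=3, Y=0, Z=2, X=1) weight 1/78
  (W=3, Y=0, Z=2, X=2) weight 1/78
  (W=3, Y=0, Z=2, X=3) weight 1/156
  (W=3, Y=0, Z=3, X=0) weight 1/104
  (W=3, Y=0, Z=3, X=1) weight 1/78
  (W=3, Y=0, Z=3, X=2) weight 1/78
  (W=3, Y=0, Z=3, X=3) weight 1/156
  (W=3, Y=3, Z=2, X=0) weight 1/416
  … 23 more
Group by Y:
  weight(Y=0) = 1/6
  weight(Y=3) = 1/24
Total weight = 1/6 + 1/24 = 5/24
P(Y=0 | obs) = 1/6 / 5/24 = 4/5
P(Y=3 | obs) = 1/24 / 5/24 = 1/5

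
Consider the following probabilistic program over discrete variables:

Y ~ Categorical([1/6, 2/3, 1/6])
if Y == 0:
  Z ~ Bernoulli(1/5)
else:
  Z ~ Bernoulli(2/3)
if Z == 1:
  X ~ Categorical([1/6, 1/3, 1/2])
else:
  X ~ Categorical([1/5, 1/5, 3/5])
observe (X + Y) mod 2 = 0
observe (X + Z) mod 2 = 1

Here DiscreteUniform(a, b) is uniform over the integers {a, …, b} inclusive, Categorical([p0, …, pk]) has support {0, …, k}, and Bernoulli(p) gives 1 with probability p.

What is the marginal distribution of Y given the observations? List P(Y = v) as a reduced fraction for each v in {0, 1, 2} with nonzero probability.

P(Y=0) = 3/19, P(Y=1) = 6/19, P(Y=2) = 10/19

Enumerate traces; 5 have nonzero weight after conditioning:
  (Y=0, Z=1, X=0) weight 1/180
  (Y=0, Z=1, X=2) weight 1/60
  (Y=1, Z=0, X=1) weight 2/45
  (Y=2, Z=1, X=0) weight 1/54
  (Y=2, Z=1, X=2) weight 1/18
Group by Y:
  weight(Y=0) = 1/45
  weight(Y=1) = 2/45
  weight(Y=2) = 2/27
Total weight = 1/45 + 2/45 + 2/27 = 19/135
P(Y=0 | obs) = 1/45 / 19/135 = 3/19
P(Y=1 | obs) = 2/45 / 19/135 = 6/19
P(Y=2 | obs) = 2/27 / 19/135 = 10/19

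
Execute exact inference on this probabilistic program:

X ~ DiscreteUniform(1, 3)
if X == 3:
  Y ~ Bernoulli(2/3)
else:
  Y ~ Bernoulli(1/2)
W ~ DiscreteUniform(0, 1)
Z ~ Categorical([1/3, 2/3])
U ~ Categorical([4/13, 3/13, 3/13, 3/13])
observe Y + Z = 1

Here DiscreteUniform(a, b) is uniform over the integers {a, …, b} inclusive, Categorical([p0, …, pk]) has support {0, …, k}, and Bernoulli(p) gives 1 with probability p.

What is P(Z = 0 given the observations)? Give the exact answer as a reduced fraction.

P(Z = 0 | obs) = 5/13

Enumerate traces; 48 have nonzero weight after conditioning:
  (X=1, Y=0, W=0, Z=1, U=0) weight 2/117
  (X=1, Y=0, W=0, Z=1, U=1) weight 1/78
  (X=1, Y=0, W=0, Z=1, U=2) weight 1/78
  (X=1, Y=0, W=0, Z=1, U=3) weight 1/78
  (X=1, Y=0, W=1, Z=1, U=0) weight 2/117
  (X=1, Y=0, W=1, Z=1, U=1) weight 1/78
  (X=1, Y=0, W=1, Z=1, U=2) weight 1/78
  (X=1, Y=0, W=1, Z=1, U=3) weight 1/78
  (X=1, Y=1, W=0, Z=0, U=0) weight 1/117
  … 39 more
Group by Z:
  weight(Z=0) = 5/27
  weight(Z=1) = 8/27
Total weight = 5/27 + 8/27 = 13/27
P(Z=0 | obs) = 5/27 / 13/27 = 5/13
P(Z=1 | obs) = 8/27 / 13/27 = 8/13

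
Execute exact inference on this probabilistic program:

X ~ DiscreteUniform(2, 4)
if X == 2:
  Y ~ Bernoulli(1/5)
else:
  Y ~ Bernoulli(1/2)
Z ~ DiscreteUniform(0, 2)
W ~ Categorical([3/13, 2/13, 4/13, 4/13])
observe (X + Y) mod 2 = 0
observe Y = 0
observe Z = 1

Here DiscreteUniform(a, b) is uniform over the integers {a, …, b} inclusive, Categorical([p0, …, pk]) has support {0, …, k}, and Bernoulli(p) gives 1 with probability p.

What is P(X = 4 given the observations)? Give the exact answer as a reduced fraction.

P(X = 4 | obs) = 5/13

Enumerate traces; 8 have nonzero weight after conditioning:
  (X=2, Y=0, Z=1, W=0) weight 4/195
  (X=2, Y=0, Z=1, W=1) weight 8/585
  (X=2, Y=0, Z=1, W=2) weight 16/585
  (X=2, Y=0, Z=1, W=3) weight 16/585
  (X=4, Y=0, Z=1, W=0) weight 1/78
  (X=4, Y=0, Z=1, W=1) weight 1/117
  (X=4, Y=0, Z=1, W=2) weight 2/117
  (X=4, Y=0, Z=1, W=3) weight 2/117
Group by X:
  weight(X=2) = 4/45
  weight(X=4) = 1/18
Total weight = 4/45 + 1/18 = 13/90
P(X=2 | obs) = 4/45 / 13/90 = 8/13
P(X=4 | obs) = 1/18 / 13/90 = 5/13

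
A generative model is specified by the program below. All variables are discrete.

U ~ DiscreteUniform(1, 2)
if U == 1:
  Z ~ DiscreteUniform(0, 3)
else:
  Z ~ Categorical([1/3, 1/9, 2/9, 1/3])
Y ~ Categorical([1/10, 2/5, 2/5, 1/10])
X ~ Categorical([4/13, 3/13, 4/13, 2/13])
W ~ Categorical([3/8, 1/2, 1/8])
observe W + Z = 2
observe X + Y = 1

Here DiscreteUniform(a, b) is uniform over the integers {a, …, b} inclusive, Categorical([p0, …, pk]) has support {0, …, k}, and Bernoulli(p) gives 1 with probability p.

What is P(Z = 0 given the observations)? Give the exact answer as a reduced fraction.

Enumerate traces; 12 have nonzero weight after conditioning:
  (U=1, Z=0, Y=0, X=1, W=2) weight 3/8320
  (U=1, Z=0, Y=1, X=0, W=2) weight 1/520
  (U=1, Z=1, Y=0, X=1, W=1) weight 3/2080
  (U=1, Z=1, Y=1, X=0, W=1) weight 1/130
  (U=1, Z=2, Y=0, X=1, W=0) weight 9/8320
  (U=1, Z=2, Y=1, X=0, W=0) weight 3/520
  (U=2, Z=0, Y=0, X=1, W=2) weight 1/2080
  (U=2, Z=0, Y=1, X=0, W=2) weight 1/390
  … 4 more
Group by Z:
  weight(Z=0) = 133/24960
  weight(Z=1) = 19/1440
  weight(Z=2) = 323/24960
Total weight = 133/24960 + 19/1440 + 323/24960 = 589/18720
P(Z=0 | obs) = 133/24960 / 589/18720 = 21/124
P(Z=1 | obs) = 19/1440 / 589/18720 = 13/31
P(Z=2 | obs) = 323/24960 / 589/18720 = 51/124

P(Z = 0 | obs) = 21/124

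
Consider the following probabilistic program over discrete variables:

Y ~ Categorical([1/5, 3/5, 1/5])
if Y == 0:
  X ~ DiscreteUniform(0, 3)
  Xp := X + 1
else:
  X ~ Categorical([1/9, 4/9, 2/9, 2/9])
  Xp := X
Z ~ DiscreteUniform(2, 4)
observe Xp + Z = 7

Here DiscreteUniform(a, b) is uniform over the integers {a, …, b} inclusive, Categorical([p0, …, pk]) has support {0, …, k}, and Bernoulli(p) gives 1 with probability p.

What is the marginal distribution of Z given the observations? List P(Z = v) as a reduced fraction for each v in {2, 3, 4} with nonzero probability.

Enumerate traces; 4 have nonzero weight after conditioning:
  (Y=0, X=2, Z=4) weight 1/60
  (Y=0, X=3, Z=3) weight 1/60
  (Y=1, X=3, Z=4) weight 2/45
  (Y=2, X=3, Z=4) weight 2/135
Group by Z:
  weight(Z=3) = 1/60
  weight(Z=4) = 41/540
Total weight = 1/60 + 41/540 = 5/54
P(Z=3 | obs) = 1/60 / 5/54 = 9/50
P(Z=4 | obs) = 41/540 / 5/54 = 41/50

P(Z=3) = 9/50, P(Z=4) = 41/50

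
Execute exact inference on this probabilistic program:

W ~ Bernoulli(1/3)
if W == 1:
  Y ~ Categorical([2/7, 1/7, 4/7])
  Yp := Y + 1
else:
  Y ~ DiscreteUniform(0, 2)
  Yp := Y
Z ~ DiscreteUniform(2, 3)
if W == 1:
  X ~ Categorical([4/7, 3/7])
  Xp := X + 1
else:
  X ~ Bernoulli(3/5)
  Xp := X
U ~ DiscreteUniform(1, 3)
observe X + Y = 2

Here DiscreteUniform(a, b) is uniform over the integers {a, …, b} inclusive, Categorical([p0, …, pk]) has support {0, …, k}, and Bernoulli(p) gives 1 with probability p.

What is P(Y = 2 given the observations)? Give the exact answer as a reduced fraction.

P(Y = 2 | obs) = 436/775

Enumerate traces; 24 have nonzero weight after conditioning:
  (W=0, Y=1, Z=2, X=1, U=1) weight 1/45
  (W=0, Y=1, Z=2, X=1, U=2) weight 1/45
  (W=0, Y=1, Z=2, X=1, U=3) weight 1/45
  (W=0, Y=1, Z=3, X=1, U=1) weight 1/45
  (W=0, Y=1, Z=3, X=1, U=2) weight 1/45
  (W=0, Y=1, Z=3, X=1, U=3) weight 1/45
  (W=0, Y=2, Z=2, X=0, U=1) weight 2/135
  (W=0, Y=2, Z=2, X=0, U=2) weight 2/135
  … 16 more
Group by Y:
  weight(Y=1) = 113/735
  weight(Y=2) = 436/2205
Total weight = 113/735 + 436/2205 = 155/441
P(Y=1 | obs) = 113/735 / 155/441 = 339/775
P(Y=2 | obs) = 436/2205 / 155/441 = 436/775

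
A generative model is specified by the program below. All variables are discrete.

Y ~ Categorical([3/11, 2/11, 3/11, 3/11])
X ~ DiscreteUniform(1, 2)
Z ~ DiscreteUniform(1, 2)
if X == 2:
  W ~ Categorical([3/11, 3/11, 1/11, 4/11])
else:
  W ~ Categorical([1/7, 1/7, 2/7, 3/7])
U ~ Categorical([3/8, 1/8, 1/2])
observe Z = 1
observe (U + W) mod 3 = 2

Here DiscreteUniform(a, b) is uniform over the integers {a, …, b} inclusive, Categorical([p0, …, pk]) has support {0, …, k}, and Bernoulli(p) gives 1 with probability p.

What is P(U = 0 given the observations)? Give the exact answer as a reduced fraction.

Enumerate traces; 32 have nonzero weight after conditioning:
  (Y=0, X=1, Z=1, W=0, U=2) weight 3/616
  (Y=0, X=1, Z=1, W=1, U=1) weight 3/2464
  (Y=0, X=1, Z=1, W=2, U=0) weight 9/1232
  (Y=0, X=1, Z=1, W=3, U=2) weight 9/616
  (Y=0, X=2, Z=1, W=0, U=2) weight 9/968
  (Y=0, X=2, Z=1, W=1, U=1) weight 9/3872
  (Y=0, X=2, Z=1, W=2, U=0) weight 9/3872
  (Y=0, X=2, Z=1, W=3, U=2) weight 3/242
  … 24 more
Group by U:
  weight(U=0) = 87/2464
  weight(U=1) = 1/77
  weight(U=2) = 93/616
Total weight = 87/2464 + 1/77 + 93/616 = 491/2464
P(U=0 | obs) = 87/2464 / 491/2464 = 87/491
P(U=1 | obs) = 1/77 / 491/2464 = 32/491
P(U=2 | obs) = 93/616 / 491/2464 = 372/491

P(U = 0 | obs) = 87/491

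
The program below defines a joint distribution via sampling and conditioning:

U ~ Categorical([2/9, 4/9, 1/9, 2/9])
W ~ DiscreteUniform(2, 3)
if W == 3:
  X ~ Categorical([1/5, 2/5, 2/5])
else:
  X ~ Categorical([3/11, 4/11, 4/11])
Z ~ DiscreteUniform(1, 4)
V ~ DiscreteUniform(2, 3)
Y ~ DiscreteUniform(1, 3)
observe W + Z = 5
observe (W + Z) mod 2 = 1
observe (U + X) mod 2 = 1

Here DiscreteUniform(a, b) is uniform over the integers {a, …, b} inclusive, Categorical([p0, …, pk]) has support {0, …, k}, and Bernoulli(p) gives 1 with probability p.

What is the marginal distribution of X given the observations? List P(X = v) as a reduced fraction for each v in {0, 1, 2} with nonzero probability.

Enumerate traces; 72 have nonzero weight after conditioning:
  (U=0, W=2, X=1, Z=3, V=2, Y=1) weight 1/594
  (U=0, W=2, X=1, Z=3, V=2, Y=2) weight 1/594
  (U=0, W=2, X=1, Z=3, V=2, Y=3) weight 1/594
  (U=0, W=2, X=1, Z=3, V=3, Y=1) weight 1/594
  (U=0, W=2, X=1, Z=3, V=3, Y=2) weight 1/594
  (U=0, W=2, X=1, Z=3, V=3, Y=3) weight 1/594
  (U=0, W=3, X=1, Z=2, V=2, Y=1) weight 1/540
  (U=0, W=3, X=1, Z=2, V=2, Y=2) weight 1/540
  (U=1, W=2, X=0, Z=3, V=2, Y=1) weight 1/396
  (U=1, W=2, X=2, Z=3, V=2, Y=1) weight 1/297
  … 62 more
Group by X:
  weight(X=0) = 13/330
  weight(X=1) = 7/220
  weight(X=2) = 7/110
Total weight = 13/330 + 7/220 + 7/110 = 89/660
P(X=0 | obs) = 13/330 / 89/660 = 26/89
P(X=1 | obs) = 7/220 / 89/660 = 21/89
P(X=2 | obs) = 7/110 / 89/660 = 42/89

P(X=0) = 26/89, P(X=1) = 21/89, P(X=2) = 42/89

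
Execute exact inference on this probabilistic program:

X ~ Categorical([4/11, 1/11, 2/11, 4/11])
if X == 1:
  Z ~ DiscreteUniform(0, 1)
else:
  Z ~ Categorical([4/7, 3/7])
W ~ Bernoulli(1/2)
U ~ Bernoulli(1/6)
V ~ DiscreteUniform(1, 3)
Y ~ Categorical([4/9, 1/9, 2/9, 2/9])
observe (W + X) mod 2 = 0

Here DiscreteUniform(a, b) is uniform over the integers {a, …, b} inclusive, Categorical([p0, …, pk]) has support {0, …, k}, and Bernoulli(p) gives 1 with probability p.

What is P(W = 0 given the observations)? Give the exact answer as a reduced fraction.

P(W = 0 | obs) = 6/11

Enumerate traces; 192 have nonzero weight after conditioning:
  (X=0, Z=0, W=0, U=0, V=1, Y=0) weight 80/6237
  (X=0, Z=0, W=0, U=0, V=1, Y=1) weight 20/6237
  (X=0, Z=0, W=0, U=0, V=1, Y=2) weight 40/6237
  (X=0, Z=0, W=0, U=0, V=1, Y=3) weight 40/6237
  (X=0, Z=0, W=0, U=0, V=2, Y=0) weight 80/6237
  (X=0, Z=0, W=0, U=0, V=2, Y=1) weight 20/6237
  (X=0, Z=0, W=0, U=0, V=2, Y=2) weight 40/6237
  (X=0, Z=0, W=0, U=0, V=2, Y=3) weight 40/6237
  (X=1, Z=0, W=1, U=0, V=1, Y=0) weight 5/1782
  … 183 more
Group by W:
  weight(W=0) = 3/11
  weight(W=1) = 5/22
Total weight = 3/11 + 5/22 = 1/2
P(W=0 | obs) = 3/11 / 1/2 = 6/11
P(W=1 | obs) = 5/22 / 1/2 = 5/11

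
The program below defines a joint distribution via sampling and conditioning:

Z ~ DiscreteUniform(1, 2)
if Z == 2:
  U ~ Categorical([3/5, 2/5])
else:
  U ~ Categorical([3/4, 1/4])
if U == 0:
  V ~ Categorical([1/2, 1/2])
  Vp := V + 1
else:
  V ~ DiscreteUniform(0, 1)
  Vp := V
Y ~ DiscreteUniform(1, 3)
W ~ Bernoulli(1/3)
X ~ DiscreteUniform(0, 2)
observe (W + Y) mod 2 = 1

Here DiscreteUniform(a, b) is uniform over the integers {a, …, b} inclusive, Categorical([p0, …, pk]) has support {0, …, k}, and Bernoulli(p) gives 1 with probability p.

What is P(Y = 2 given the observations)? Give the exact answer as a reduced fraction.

P(Y = 2 | obs) = 1/5

Enumerate traces; 72 have nonzero weight after conditioning:
  (Z=1, U=0, V=0, Y=1, W=0, X=0) weight 1/72
  (Z=1, U=0, V=0, Y=1, W=0, X=1) weight 1/72
  (Z=1, U=0, V=0, Y=1, W=0, X=2) weight 1/72
  (Z=1, U=0, V=0, Y=2, W=1, X=0) weight 1/144
  (Z=1, U=0, V=0, Y=2, W=1, X=1) weight 1/144
  (Z=1, U=0, V=0, Y=2, W=1, X=2) weight 1/144
  (Z=1, U=0, V=0, Y=3, W=0, X=0) weight 1/72
  (Z=1, U=0, V=0, Y=3, W=0, X=1) weight 1/72
  … 64 more
Group by Y:
  weight(Y=1) = 2/9
  weight(Y=2) = 1/9
  weight(Y=3) = 2/9
Total weight = 2/9 + 1/9 + 2/9 = 5/9
P(Y=1 | obs) = 2/9 / 5/9 = 2/5
P(Y=2 | obs) = 1/9 / 5/9 = 1/5
P(Y=3 | obs) = 2/9 / 5/9 = 2/5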